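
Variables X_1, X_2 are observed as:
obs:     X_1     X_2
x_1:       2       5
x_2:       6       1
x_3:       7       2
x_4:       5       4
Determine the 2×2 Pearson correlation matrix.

Step 1 — column means:
  mean(X_1) = (2 + 6 + 7 + 5) / 4 = 20/4 = 5
  mean(X_2) = (5 + 1 + 2 + 4) / 4 = 12/4 = 3

Step 2 — sample variances and covariances s[i,j] = (1/(n-1)) · Σ_k (x_{k,i} - mean_i) · (x_{k,j} - mean_j), with n-1 = 3:
  s[X_1,X_1] = ((-3)·(-3) + (1)·(1) + (2)·(2) + (0)·(0)) / 3 = 14/3 = 4.6667
  s[X_1,X_2] = ((-3)·(2) + (1)·(-2) + (2)·(-1) + (0)·(1)) / 3 = -10/3 = -3.3333
  s[X_2,X_2] = ((2)·(2) + (-2)·(-2) + (-1)·(-1) + (1)·(1)) / 3 = 10/3 = 3.3333
  Sample standard deviations s_i = √(s[i,i]):
  s(X_1) = √(4.6667) = 2.1602
  s(X_2) = √(3.3333) = 1.8257

Step 3 — r_{ij} = s_{ij} / (s_i · s_j):
  r[X_1,X_1] = 1 (diagonal).
  r[X_1,X_2] = -3.3333 / (2.1602 · 1.8257) = -3.3333 / 3.9441 = -0.8452
  r[X_2,X_2] = 1 (diagonal).

R is symmetric with unit diagonal. Assembling:

R = [[1, -0.8452],
 [-0.8452, 1]]


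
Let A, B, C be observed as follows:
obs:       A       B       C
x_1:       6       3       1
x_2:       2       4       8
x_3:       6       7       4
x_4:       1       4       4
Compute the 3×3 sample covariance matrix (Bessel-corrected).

Step 1 — column means:
  mean(A) = (6 + 2 + 6 + 1) / 4 = 15/4 = 3.75
  mean(B) = (3 + 4 + 7 + 4) / 4 = 18/4 = 4.5
  mean(C) = (1 + 8 + 4 + 4) / 4 = 17/4 = 4.25

Step 2 — sample covariance S[i,j] = (1/(n-1)) · Σ_k (x_{k,i} - mean_i) · (x_{k,j} - mean_j), with n-1 = 3.
  S[A,A] = ((2.25)·(2.25) + (-1.75)·(-1.75) + (2.25)·(2.25) + (-2.75)·(-2.75)) / 3 = 20.75/3 = 6.9167
  S[A,B] = ((2.25)·(-1.5) + (-1.75)·(-0.5) + (2.25)·(2.5) + (-2.75)·(-0.5)) / 3 = 4.5/3 = 1.5
  S[A,C] = ((2.25)·(-3.25) + (-1.75)·(3.75) + (2.25)·(-0.25) + (-2.75)·(-0.25)) / 3 = -13.75/3 = -4.5833
  S[B,B] = ((-1.5)·(-1.5) + (-0.5)·(-0.5) + (2.5)·(2.5) + (-0.5)·(-0.5)) / 3 = 9/3 = 3
  S[B,C] = ((-1.5)·(-3.25) + (-0.5)·(3.75) + (2.5)·(-0.25) + (-0.5)·(-0.25)) / 3 = 2.5/3 = 0.8333
  S[C,C] = ((-3.25)·(-3.25) + (3.75)·(3.75) + (-0.25)·(-0.25) + (-0.25)·(-0.25)) / 3 = 24.75/3 = 8.25

S is symmetric (S[j,i] = S[i,j]). Assembling:

S = [[6.9167, 1.5, -4.5833],
 [1.5, 3, 0.8333],
 [-4.5833, 0.8333, 8.25]]


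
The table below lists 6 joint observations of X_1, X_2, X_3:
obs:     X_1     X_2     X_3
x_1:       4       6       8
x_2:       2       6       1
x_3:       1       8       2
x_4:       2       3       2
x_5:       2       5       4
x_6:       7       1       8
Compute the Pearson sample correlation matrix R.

Step 1 — column means:
  mean(X_1) = (4 + 2 + 1 + 2 + 2 + 7) / 6 = 18/6 = 3
  mean(X_2) = (6 + 6 + 8 + 3 + 5 + 1) / 6 = 29/6 = 4.8333
  mean(X_3) = (8 + 1 + 2 + 2 + 4 + 8) / 6 = 25/6 = 4.1667

Step 2 — sample variances and covariances s[i,j] = (1/(n-1)) · Σ_k (x_{k,i} - mean_i) · (x_{k,j} - mean_j), with n-1 = 5:
  s[X_1,X_1] = ((1)·(1) + (-1)·(-1) + (-2)·(-2) + (-1)·(-1) + (-1)·(-1) + (4)·(4)) / 5 = 24/5 = 4.8
  s[X_1,X_2] = ((1)·(1.1667) + (-1)·(1.1667) + (-2)·(3.1667) + (-1)·(-1.8333) + (-1)·(0.1667) + (4)·(-3.8333)) / 5 = -20/5 = -4
  s[X_1,X_3] = ((1)·(3.8333) + (-1)·(-3.1667) + (-2)·(-2.1667) + (-1)·(-2.1667) + (-1)·(-0.1667) + (4)·(3.8333)) / 5 = 29/5 = 5.8
  s[X_2,X_2] = ((1.1667)·(1.1667) + (1.1667)·(1.1667) + (3.1667)·(3.1667) + (-1.8333)·(-1.8333) + (0.1667)·(0.1667) + (-3.8333)·(-3.8333)) / 5 = 30.8333/5 = 6.1667
  s[X_2,X_3] = ((1.1667)·(3.8333) + (1.1667)·(-3.1667) + (3.1667)·(-2.1667) + (-1.8333)·(-2.1667) + (0.1667)·(-0.1667) + (-3.8333)·(3.8333)) / 5 = -16.8333/5 = -3.3667
  s[X_3,X_3] = ((3.8333)·(3.8333) + (-3.1667)·(-3.1667) + (-2.1667)·(-2.1667) + (-2.1667)·(-2.1667) + (-0.1667)·(-0.1667) + (3.8333)·(3.8333)) / 5 = 48.8333/5 = 9.7667
  Sample standard deviations s_i = √(s[i,i]):
  s(X_1) = √(4.8) = 2.1909
  s(X_2) = √(6.1667) = 2.4833
  s(X_3) = √(9.7667) = 3.1252

Step 3 — r_{ij} = s_{ij} / (s_i · s_j):
  r[X_1,X_1] = 1 (diagonal).
  r[X_1,X_2] = -4 / (2.1909 · 2.4833) = -4 / 5.4406 = -0.7352
  r[X_1,X_3] = 5.8 / (2.1909 · 3.1252) = 5.8 / 6.8469 = 0.8471
  r[X_2,X_2] = 1 (diagonal).
  r[X_2,X_3] = -3.3667 / (2.4833 · 3.1252) = -3.3667 / 7.7607 = -0.4338
  r[X_3,X_3] = 1 (diagonal).

R is symmetric with unit diagonal. Assembling:

R = [[1, -0.7352, 0.8471],
 [-0.7352, 1, -0.4338],
 [0.8471, -0.4338, 1]]


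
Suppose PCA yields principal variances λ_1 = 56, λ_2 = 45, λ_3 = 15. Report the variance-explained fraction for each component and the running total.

Step 1 — total variance = trace(Sigma) = Σ λ_i = 56 + 45 + 15 = 116.

Step 2 — fraction explained by component i = λ_i / Σ λ:
  PC1: 56/116 = 0.4828
  PC2: 45/116 = 0.3879
  PC3: 15/116 = 0.1293

Step 3 — cumulative fraction after k components = (λ_1 + ... + λ_k) / Σ λ:
  k = 1: 56/116 = 0.4828
  k = 2: (56 + 45)/116 = 101/116 = 0.8707
  k = 3: (56 + 45 + 15)/116 = 116/116 = 1

Summary (fraction, with percent):

explained: PC1 0.4828 (48.28%), PC2 0.3879 (38.79%), PC3 0.1293 (12.93%);  cumulative: 0.4828, 0.8707, 1


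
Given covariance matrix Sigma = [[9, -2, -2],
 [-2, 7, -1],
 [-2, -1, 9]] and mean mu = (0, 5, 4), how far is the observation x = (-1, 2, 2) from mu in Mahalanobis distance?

Step 1 — centre the observation: (x - mu) = (-1, -3, -2).

Step 2 — invert Sigma (cofactor / det for 3×3, or solve directly):
  Sigma^{-1} = [[0.1276, 0.0412, 0.0329],
 [0.0412, 0.1584, 0.0267],
 [0.0329, 0.0267, 0.1214]].

Step 3 — form the quadratic (x - mu)^T · Sigma^{-1} · (x - mu):
  Sigma^{-1} · (x - mu) = (-0.3169, -0.57, -0.356).
  (x - mu)^T · [Sigma^{-1} · (x - mu)] = (-1)·(-0.3169) + (-3)·(-0.57) + (-2)·(-0.356) = 2.7387.

Step 4 — take square root: d = √(2.7387) ≈ 1.6549.

d(x, mu) = √(2.7387) ≈ 1.6549


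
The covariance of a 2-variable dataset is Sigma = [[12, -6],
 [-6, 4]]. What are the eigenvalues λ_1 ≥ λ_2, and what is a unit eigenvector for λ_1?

Step 1 — characteristic polynomial of 2×2 Sigma:
  det(Sigma - λI) = λ² - trace · λ + det = 0.
  trace = 12 + 4 = 16, det = 12·4 - (-6)² = 12.
Step 2 — discriminant:
  Δ = trace² - 4·det = 256 - 48 = 208.
Step 3 — eigenvalues:
  λ = (trace ± √Δ)/2 = (16 ± 14.4222)/2,
  λ_1 = 15.2111,  λ_2 = 0.7889.

Step 4 — unit eigenvector for λ_1: solve (Sigma - λ_1 I)v = 0. First row:
  (12 - 15.2111)·v_x + (-6)·v_y = 0, i.e. (-3.2111)·v_x + (-6)·v_y = 0,
  so v ∝ (b, λ_1 - a) = (-6, 3.2111); multiply by -1 so the first entry is positive: u = (6, -3.2111).
  ||u|| = √((6)² + (-3.2111)²) = √(46.3112) ≈ 6.8052,
  v_1 = u/||u|| ≈ (0.8817, -0.4719) (||v_1|| = 1).

λ_1 = 15.2111,  λ_2 = 0.7889;  v_1 ≈ (0.8817, -0.4719)


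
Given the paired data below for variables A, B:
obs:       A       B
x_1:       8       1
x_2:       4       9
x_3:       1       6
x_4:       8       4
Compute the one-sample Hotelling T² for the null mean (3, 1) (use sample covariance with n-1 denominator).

Step 1 — sample mean vector:
  mean(A) = (8 + 4 + 1 + 8) / 4 = 21/4 = 5.25
  mean(B) = (1 + 9 + 6 + 4) / 4 = 20/4 = 5
  x̄ = (5.25, 5),  deviation x̄ - mu_0 = (5.25, 5) - (3, 1) = (2.25, 4).

Step 2 — sample covariance matrix, S[i,j] = (1/(n-1)) · Σ_k (x_{k,i} - mean_i) · (x_{k,j} - mean_j), divisor n-1 = 3:
  S[A,A] = ((2.75)·(2.75) + (-1.25)·(-1.25) + (-4.25)·(-4.25) + (2.75)·(2.75)) / 3 = 34.75/3 = 11.5833
  S[A,B] = ((2.75)·(-4) + (-1.25)·(4) + (-4.25)·(1) + (2.75)·(-1)) / 3 = -23/3 = -7.6667
  S[B,B] = ((-4)·(-4) + (4)·(4) + (1)·(1) + (-1)·(-1)) / 3 = 34/3 = 11.3333
  S = [[11.5833, -7.6667],
 [-7.6667, 11.3333]].

Step 3 — invert S. det(S) = 11.5833·11.3333 - (-7.6667)² = 72.5.
  S^{-1} = (1/det) · [[d, -b], [-b, a]] = [[0.1563, 0.1057],
 [0.1057, 0.1598]].

Step 4 — quadratic form (x̄ - mu_0)^T · S^{-1} · (x̄ - mu_0):
  S^{-1} · (x̄ - mu_0) = (0.7747, 0.877),
  (x̄ - mu_0)^T · [...] = (2.25)·(0.7747) + (4)·(0.877) = 5.2511.

Step 5 — scale by n: T² = 4 · 5.2511 = 21.0046.

T² ≈ 21.0046


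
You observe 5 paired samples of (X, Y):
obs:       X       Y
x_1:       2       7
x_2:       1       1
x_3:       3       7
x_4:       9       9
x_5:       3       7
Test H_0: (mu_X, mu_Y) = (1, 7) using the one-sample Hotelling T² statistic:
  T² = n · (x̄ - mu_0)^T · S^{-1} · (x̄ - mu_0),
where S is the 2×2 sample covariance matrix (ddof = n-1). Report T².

Step 1 — sample mean vector:
  mean(X) = (2 + 1 + 3 + 9 + 3) / 5 = 18/5 = 3.6
  mean(Y) = (7 + 1 + 7 + 9 + 7) / 5 = 31/5 = 6.2
  x̄ = (3.6, 6.2),  deviation x̄ - mu_0 = (3.6, 6.2) - (1, 7) = (2.6, -0.8).

Step 2 — sample covariance matrix, S[i,j] = (1/(n-1)) · Σ_k (x_{k,i} - mean_i) · (x_{k,j} - mean_j), divisor n-1 = 4:
  S[X,X] = ((-1.6)·(-1.6) + (-2.6)·(-2.6) + (-0.6)·(-0.6) + (5.4)·(5.4) + (-0.6)·(-0.6)) / 4 = 39.2/4 = 9.8
  S[X,Y] = ((-1.6)·(0.8) + (-2.6)·(-5.2) + (-0.6)·(0.8) + (5.4)·(2.8) + (-0.6)·(0.8)) / 4 = 26.4/4 = 6.6
  S[Y,Y] = ((0.8)·(0.8) + (-5.2)·(-5.2) + (0.8)·(0.8) + (2.8)·(2.8) + (0.8)·(0.8)) / 4 = 36.8/4 = 9.2
  S = [[9.8, 6.6],
 [6.6, 9.2]].

Step 3 — invert S. det(S) = 9.8·9.2 - (6.6)² = 46.6.
  S^{-1} = (1/det) · [[d, -b], [-b, a]] = [[0.1974, -0.1416],
 [-0.1416, 0.2103]].

Step 4 — quadratic form (x̄ - mu_0)^T · S^{-1} · (x̄ - mu_0):
  S^{-1} · (x̄ - mu_0) = (0.6266, -0.5365),
  (x̄ - mu_0)^T · [...] = (2.6)·(0.6266) + (-0.8)·(-0.5365) = 2.0584.

Step 5 — scale by n: T² = 5 · 2.0584 = 10.2918.

T² ≈ 10.2918


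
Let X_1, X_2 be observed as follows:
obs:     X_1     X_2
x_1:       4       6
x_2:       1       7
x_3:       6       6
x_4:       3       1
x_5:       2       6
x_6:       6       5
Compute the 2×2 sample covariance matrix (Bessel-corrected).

Step 1 — column means:
  mean(X_1) = (4 + 1 + 6 + 3 + 2 + 6) / 6 = 22/6 = 3.6667
  mean(X_2) = (6 + 7 + 6 + 1 + 6 + 5) / 6 = 31/6 = 5.1667

Step 2 — sample covariance S[i,j] = (1/(n-1)) · Σ_k (x_{k,i} - mean_i) · (x_{k,j} - mean_j), with n-1 = 5.
  S[X_1,X_1] = ((0.3333)·(0.3333) + (-2.6667)·(-2.6667) + (2.3333)·(2.3333) + (-0.6667)·(-0.6667) + (-1.6667)·(-1.6667) + (2.3333)·(2.3333)) / 5 = 21.3333/5 = 4.2667
  S[X_1,X_2] = ((0.3333)·(0.8333) + (-2.6667)·(1.8333) + (2.3333)·(0.8333) + (-0.6667)·(-4.1667) + (-1.6667)·(0.8333) + (2.3333)·(-0.1667)) / 5 = -1.6667/5 = -0.3333
  S[X_2,X_2] = ((0.8333)·(0.8333) + (1.8333)·(1.8333) + (0.8333)·(0.8333) + (-4.1667)·(-4.1667) + (0.8333)·(0.8333) + (-0.1667)·(-0.1667)) / 5 = 22.8333/5 = 4.5667

S is symmetric (S[j,i] = S[i,j]). Assembling:

S = [[4.2667, -0.3333],
 [-0.3333, 4.5667]]


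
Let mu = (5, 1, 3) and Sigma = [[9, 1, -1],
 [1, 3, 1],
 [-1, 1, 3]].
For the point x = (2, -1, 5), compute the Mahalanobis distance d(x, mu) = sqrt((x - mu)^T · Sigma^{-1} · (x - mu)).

Step 1 — centre the observation: (x - mu) = (-3, -2, 2).

Step 2 — invert Sigma (cofactor / det for 3×3, or solve directly):
  Sigma^{-1} = [[0.125, -0.0625, 0.0625],
 [-0.0625, 0.4062, -0.1563],
 [0.0625, -0.1563, 0.4063]].

Step 3 — form the quadratic (x - mu)^T · Sigma^{-1} · (x - mu):
  Sigma^{-1} · (x - mu) = (-0.125, -0.9375, 0.9375).
  (x - mu)^T · [Sigma^{-1} · (x - mu)] = (-3)·(-0.125) + (-2)·(-0.9375) + (2)·(0.9375) = 4.125.

Step 4 — take square root: d = √(4.125) ≈ 2.031.

d(x, mu) = √(4.125) ≈ 2.031


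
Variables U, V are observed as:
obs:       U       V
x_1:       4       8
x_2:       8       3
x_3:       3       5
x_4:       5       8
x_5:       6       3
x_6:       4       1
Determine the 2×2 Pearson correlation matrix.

Step 1 — column means:
  mean(U) = (4 + 8 + 3 + 5 + 6 + 4) / 6 = 30/6 = 5
  mean(V) = (8 + 3 + 5 + 8 + 3 + 1) / 6 = 28/6 = 4.6667

Step 2 — sample variances and covariances s[i,j] = (1/(n-1)) · Σ_k (x_{k,i} - mean_i) · (x_{k,j} - mean_j), with n-1 = 5:
  s[U,U] = ((-1)·(-1) + (3)·(3) + (-2)·(-2) + (0)·(0) + (1)·(1) + (-1)·(-1)) / 5 = 16/5 = 3.2
  s[U,V] = ((-1)·(3.3333) + (3)·(-1.6667) + (-2)·(0.3333) + (0)·(3.3333) + (1)·(-1.6667) + (-1)·(-3.6667)) / 5 = -7/5 = -1.4
  s[V,V] = ((3.3333)·(3.3333) + (-1.6667)·(-1.6667) + (0.3333)·(0.3333) + (3.3333)·(3.3333) + (-1.6667)·(-1.6667) + (-3.6667)·(-3.6667)) / 5 = 41.3333/5 = 8.2667
  Sample standard deviations s_i = √(s[i,i]):
  s(U) = √(3.2) = 1.7889
  s(V) = √(8.2667) = 2.8752

Step 3 — r_{ij} = s_{ij} / (s_i · s_j):
  r[U,U] = 1 (diagonal).
  r[U,V] = -1.4 / (1.7889 · 2.8752) = -1.4 / 5.1433 = -0.2722
  r[V,V] = 1 (diagonal).

R is symmetric with unit diagonal. Assembling:

R = [[1, -0.2722],
 [-0.2722, 1]]


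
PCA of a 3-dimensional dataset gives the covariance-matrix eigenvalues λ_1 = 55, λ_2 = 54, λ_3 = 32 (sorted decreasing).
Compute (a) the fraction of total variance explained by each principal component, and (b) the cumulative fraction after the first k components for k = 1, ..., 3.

Step 1 — total variance = trace(Sigma) = Σ λ_i = 55 + 54 + 32 = 141.

Step 2 — fraction explained by component i = λ_i / Σ λ:
  PC1: 55/141 = 0.3901
  PC2: 54/141 = 0.383
  PC3: 32/141 = 0.227

Step 3 — cumulative fraction after k components = (λ_1 + ... + λ_k) / Σ λ:
  k = 1: 55/141 = 0.3901
  k = 2: (55 + 54)/141 = 109/141 = 0.773
  k = 3: (55 + 54 + 32)/141 = 141/141 = 1

Summary (fraction, with percent):

explained: PC1 0.3901 (39.01%), PC2 0.383 (38.3%), PC3 0.227 (22.7%);  cumulative: 0.3901, 0.773, 1


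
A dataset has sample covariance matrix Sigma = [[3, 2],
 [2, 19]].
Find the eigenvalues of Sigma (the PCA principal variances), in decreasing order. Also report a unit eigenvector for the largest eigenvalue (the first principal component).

Step 1 — characteristic polynomial of 2×2 Sigma:
  det(Sigma - λI) = λ² - trace · λ + det = 0.
  trace = 3 + 19 = 22, det = 3·19 - (2)² = 53.
Step 2 — discriminant:
  Δ = trace² - 4·det = 484 - 212 = 272.
Step 3 — eigenvalues:
  λ = (trace ± √Δ)/2 = (22 ± 16.4924)/2,
  λ_1 = 19.2462,  λ_2 = 2.7538.

Step 4 — unit eigenvector for λ_1: solve (Sigma - λ_1 I)v = 0. First row:
  (3 - 19.2462)·v_x + (2)·v_y = 0, i.e. (-16.2462)·v_x + (2)·v_y = 0,
  so v ∝ (b, λ_1 - a) = (2, 16.2462) = u.
  ||u|| = √((2)² + (16.2462)²) = √(267.9394) ≈ 16.3689,
  v_1 = u/||u|| ≈ (0.1222, 0.9925) (||v_1|| = 1).

λ_1 = 19.2462,  λ_2 = 2.7538;  v_1 ≈ (0.1222, 0.9925)


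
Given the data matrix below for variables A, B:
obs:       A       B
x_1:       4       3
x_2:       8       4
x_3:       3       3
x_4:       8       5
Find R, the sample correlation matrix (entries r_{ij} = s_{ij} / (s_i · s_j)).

Step 1 — column means:
  mean(A) = (4 + 8 + 3 + 8) / 4 = 23/4 = 5.75
  mean(B) = (3 + 4 + 3 + 5) / 4 = 15/4 = 3.75

Step 2 — sample variances and covariances s[i,j] = (1/(n-1)) · Σ_k (x_{k,i} - mean_i) · (x_{k,j} - mean_j), with n-1 = 3:
  s[A,A] = ((-1.75)·(-1.75) + (2.25)·(2.25) + (-2.75)·(-2.75) + (2.25)·(2.25)) / 3 = 20.75/3 = 6.9167
  s[A,B] = ((-1.75)·(-0.75) + (2.25)·(0.25) + (-2.75)·(-0.75) + (2.25)·(1.25)) / 3 = 6.75/3 = 2.25
  s[B,B] = ((-0.75)·(-0.75) + (0.25)·(0.25) + (-0.75)·(-0.75) + (1.25)·(1.25)) / 3 = 2.75/3 = 0.9167
  Sample standard deviations s_i = √(s[i,i]):
  s(A) = √(6.9167) = 2.63
  s(B) = √(0.9167) = 0.9574

Step 3 — r_{ij} = s_{ij} / (s_i · s_j):
  r[A,A] = 1 (diagonal).
  r[A,B] = 2.25 / (2.63 · 0.9574) = 2.25 / 2.518 = 0.8936
  r[B,B] = 1 (diagonal).

R is symmetric with unit diagonal. Assembling:

R = [[1, 0.8936],
 [0.8936, 1]]


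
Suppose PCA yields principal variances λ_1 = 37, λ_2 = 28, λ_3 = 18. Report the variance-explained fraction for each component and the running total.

Step 1 — total variance = trace(Sigma) = Σ λ_i = 37 + 28 + 18 = 83.

Step 2 — fraction explained by component i = λ_i / Σ λ:
  PC1: 37/83 = 0.4458
  PC2: 28/83 = 0.3373
  PC3: 18/83 = 0.2169

Step 3 — cumulative fraction after k components = (λ_1 + ... + λ_k) / Σ λ:
  k = 1: 37/83 = 0.4458
  k = 2: (37 + 28)/83 = 65/83 = 0.7831
  k = 3: (37 + 28 + 18)/83 = 83/83 = 1

Summary (fraction, with percent):

explained: PC1 0.4458 (44.58%), PC2 0.3373 (33.73%), PC3 0.2169 (21.69%);  cumulative: 0.4458, 0.7831, 1


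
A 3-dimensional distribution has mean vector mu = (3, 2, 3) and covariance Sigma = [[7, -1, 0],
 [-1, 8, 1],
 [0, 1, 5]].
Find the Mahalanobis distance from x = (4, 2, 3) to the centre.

Step 1 — centre the observation: (x - mu) = (1, 0, 0).

Step 2 — invert Sigma (cofactor / det for 3×3, or solve directly):
  Sigma^{-1} = [[0.1455, 0.0187, -0.0037],
 [0.0187, 0.1306, -0.0261],
 [-0.0037, -0.0261, 0.2052]].

Step 3 — form the quadratic (x - mu)^T · Sigma^{-1} · (x - mu):
  Sigma^{-1} · (x - mu) = (0.1455, 0.0187, -0.0037).
  (x - mu)^T · [Sigma^{-1} · (x - mu)] = (1)·(0.1455) + (0)·(0.0187) + (0)·(-0.0037) = 0.1455.

Step 4 — take square root: d = √(0.1455) ≈ 0.3815.

d(x, mu) = √(0.1455) ≈ 0.3815


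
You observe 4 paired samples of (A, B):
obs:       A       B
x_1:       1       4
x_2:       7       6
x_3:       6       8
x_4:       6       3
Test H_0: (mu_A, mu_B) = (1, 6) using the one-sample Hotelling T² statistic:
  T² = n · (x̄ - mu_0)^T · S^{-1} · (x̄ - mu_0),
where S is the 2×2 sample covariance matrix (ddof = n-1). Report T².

Step 1 — sample mean vector:
  mean(A) = (1 + 7 + 6 + 6) / 4 = 20/4 = 5
  mean(B) = (4 + 6 + 8 + 3) / 4 = 21/4 = 5.25
  x̄ = (5, 5.25),  deviation x̄ - mu_0 = (5, 5.25) - (1, 6) = (4, -0.75).

Step 2 — sample covariance matrix, S[i,j] = (1/(n-1)) · Σ_k (x_{k,i} - mean_i) · (x_{k,j} - mean_j), divisor n-1 = 3:
  S[A,A] = ((-4)·(-4) + (2)·(2) + (1)·(1) + (1)·(1)) / 3 = 22/3 = 7.3333
  S[A,B] = ((-4)·(-1.25) + (2)·(0.75) + (1)·(2.75) + (1)·(-2.25)) / 3 = 7/3 = 2.3333
  S[B,B] = ((-1.25)·(-1.25) + (0.75)·(0.75) + (2.75)·(2.75) + (-2.25)·(-2.25)) / 3 = 14.75/3 = 4.9167
  S = [[7.3333, 2.3333],
 [2.3333, 4.9167]].

Step 3 — invert S. det(S) = 7.3333·4.9167 - (2.3333)² = 30.6111.
  S^{-1} = (1/det) · [[d, -b], [-b, a]] = [[0.1606, -0.0762],
 [-0.0762, 0.2396]].

Step 4 — quadratic form (x̄ - mu_0)^T · S^{-1} · (x̄ - mu_0):
  S^{-1} · (x̄ - mu_0) = (0.6996, -0.4846),
  (x̄ - mu_0)^T · [...] = (4)·(0.6996) + (-0.75)·(-0.4846) = 3.162.

Step 5 — scale by n: T² = 4 · 3.162 = 12.6479.

T² ≈ 12.6479


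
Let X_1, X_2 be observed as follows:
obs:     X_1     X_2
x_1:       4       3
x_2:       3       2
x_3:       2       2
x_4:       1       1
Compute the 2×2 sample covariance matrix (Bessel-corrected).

Step 1 — column means:
  mean(X_1) = (4 + 3 + 2 + 1) / 4 = 10/4 = 2.5
  mean(X_2) = (3 + 2 + 2 + 1) / 4 = 8/4 = 2

Step 2 — sample covariance S[i,j] = (1/(n-1)) · Σ_k (x_{k,i} - mean_i) · (x_{k,j} - mean_j), with n-1 = 3.
  S[X_1,X_1] = ((1.5)·(1.5) + (0.5)·(0.5) + (-0.5)·(-0.5) + (-1.5)·(-1.5)) / 3 = 5/3 = 1.6667
  S[X_1,X_2] = ((1.5)·(1) + (0.5)·(0) + (-0.5)·(0) + (-1.5)·(-1)) / 3 = 3/3 = 1
  S[X_2,X_2] = ((1)·(1) + (0)·(0) + (0)·(0) + (-1)·(-1)) / 3 = 2/3 = 0.6667

S is symmetric (S[j,i] = S[i,j]). Assembling:

S = [[1.6667, 1],
 [1, 0.6667]]


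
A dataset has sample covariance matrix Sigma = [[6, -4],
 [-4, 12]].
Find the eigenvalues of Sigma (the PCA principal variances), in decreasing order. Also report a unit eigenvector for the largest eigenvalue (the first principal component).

Step 1 — characteristic polynomial of 2×2 Sigma:
  det(Sigma - λI) = λ² - trace · λ + det = 0.
  trace = 6 + 12 = 18, det = 6·12 - (-4)² = 56.
Step 2 — discriminant:
  Δ = trace² - 4·det = 324 - 224 = 100.
Step 3 — eigenvalues:
  λ = (trace ± √Δ)/2 = (18 ± 10)/2,
  λ_1 = 14,  λ_2 = 4.

Step 4 — unit eigenvector for λ_1: solve (Sigma - λ_1 I)v = 0. First row:
  (6 - 14)·v_x + (-4)·v_y = 0, i.e. (-8)·v_x + (-4)·v_y = 0,
  so v ∝ (b, λ_1 - a) = (-4, 8); multiply by -1 so the first entry is positive: u = (4, -8).
  ||u|| = √((4)² + (-8)²) = √(80) ≈ 8.9443,
  v_1 = u/||u|| ≈ (0.4472, -0.8944) (||v_1|| = 1).

λ_1 = 14,  λ_2 = 4;  v_1 ≈ (0.4472, -0.8944)


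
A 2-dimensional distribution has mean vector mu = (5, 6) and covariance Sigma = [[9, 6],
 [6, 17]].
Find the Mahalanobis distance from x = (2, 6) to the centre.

Step 1 — centre the observation: (x - mu) = (-3, 0).

Step 2 — invert Sigma. det(Sigma) = 9·17 - (6)² = 117.
  Sigma^{-1} = (1/det) · [[d, -b], [-b, a]] = [[0.1453, -0.0513],
 [-0.0513, 0.0769]].

Step 3 — form the quadratic (x - mu)^T · Sigma^{-1} · (x - mu):
  Sigma^{-1} · (x - mu) = (-0.4359, 0.1538).
  (x - mu)^T · [Sigma^{-1} · (x - mu)] = (-3)·(-0.4359) + (0)·(0.1538) = 1.3077.

Step 4 — take square root: d = √(1.3077) ≈ 1.1435.

d(x, mu) = √(1.3077) ≈ 1.1435


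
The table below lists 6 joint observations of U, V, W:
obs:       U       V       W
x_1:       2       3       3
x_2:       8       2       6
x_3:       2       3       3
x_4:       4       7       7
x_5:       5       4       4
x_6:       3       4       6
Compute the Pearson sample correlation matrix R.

Step 1 — column means:
  mean(U) = (2 + 8 + 2 + 4 + 5 + 3) / 6 = 24/6 = 4
  mean(V) = (3 + 2 + 3 + 7 + 4 + 4) / 6 = 23/6 = 3.8333
  mean(W) = (3 + 6 + 3 + 7 + 4 + 6) / 6 = 29/6 = 4.8333

Step 2 — sample variances and covariances s[i,j] = (1/(n-1)) · Σ_k (x_{k,i} - mean_i) · (x_{k,j} - mean_j), with n-1 = 5:
  s[U,U] = ((-2)·(-2) + (4)·(4) + (-2)·(-2) + (0)·(0) + (1)·(1) + (-1)·(-1)) / 5 = 26/5 = 5.2
  s[U,V] = ((-2)·(-0.8333) + (4)·(-1.8333) + (-2)·(-0.8333) + (0)·(3.1667) + (1)·(0.1667) + (-1)·(0.1667)) / 5 = -4/5 = -0.8
  s[U,W] = ((-2)·(-1.8333) + (4)·(1.1667) + (-2)·(-1.8333) + (0)·(2.1667) + (1)·(-0.8333) + (-1)·(1.1667)) / 5 = 10/5 = 2
  s[V,V] = ((-0.8333)·(-0.8333) + (-1.8333)·(-1.8333) + (-0.8333)·(-0.8333) + (3.1667)·(3.1667) + (0.1667)·(0.1667) + (0.1667)·(0.1667)) / 5 = 14.8333/5 = 2.9667
  s[V,W] = ((-0.8333)·(-1.8333) + (-1.8333)·(1.1667) + (-0.8333)·(-1.8333) + (3.1667)·(2.1667) + (0.1667)·(-0.8333) + (0.1667)·(1.1667)) / 5 = 7.8333/5 = 1.5667
  s[W,W] = ((-1.8333)·(-1.8333) + (1.1667)·(1.1667) + (-1.8333)·(-1.8333) + (2.1667)·(2.1667) + (-0.8333)·(-0.8333) + (1.1667)·(1.1667)) / 5 = 14.8333/5 = 2.9667
  Sample standard deviations s_i = √(s[i,i]):
  s(U) = √(5.2) = 2.2804
  s(V) = √(2.9667) = 1.7224
  s(W) = √(2.9667) = 1.7224

Step 3 — r_{ij} = s_{ij} / (s_i · s_j):
  r[U,U] = 1 (diagonal).
  r[U,V] = -0.8 / (2.2804 · 1.7224) = -0.8 / 3.9277 = -0.2037
  r[U,W] = 2 / (2.2804 · 1.7224) = 2 / 3.9277 = 0.5092
  r[V,V] = 1 (diagonal).
  r[V,W] = 1.5667 / (1.7224 · 1.7224) = 1.5667 / 2.9667 = 0.5281
  r[W,W] = 1 (diagonal).

R is symmetric with unit diagonal. Assembling:

R = [[1, -0.2037, 0.5092],
 [-0.2037, 1, 0.5281],
 [0.5092, 0.5281, 1]]


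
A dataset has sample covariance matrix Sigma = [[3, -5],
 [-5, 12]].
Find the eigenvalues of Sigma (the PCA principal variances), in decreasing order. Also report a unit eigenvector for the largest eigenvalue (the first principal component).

Step 1 — characteristic polynomial of 2×2 Sigma:
  det(Sigma - λI) = λ² - trace · λ + det = 0.
  trace = 3 + 12 = 15, det = 3·12 - (-5)² = 11.
Step 2 — discriminant:
  Δ = trace² - 4·det = 225 - 44 = 181.
Step 3 — eigenvalues:
  λ = (trace ± √Δ)/2 = (15 ± 13.4536)/2,
  λ_1 = 14.2268,  λ_2 = 0.7732.

Step 4 — unit eigenvector for λ_1: solve (Sigma - λ_1 I)v = 0. First row:
  (3 - 14.2268)·v_x + (-5)·v_y = 0, i.e. (-11.2268)·v_x + (-5)·v_y = 0,
  so v ∝ (b, λ_1 - a) = (-5, 11.2268); multiply by -1 so the first entry is positive: u = (5, -11.2268).
  ||u|| = √((5)² + (-11.2268)²) = √(151.0413) ≈ 12.2899,
  v_1 = u/||u|| ≈ (0.4068, -0.9135) (||v_1|| = 1).

λ_1 = 14.2268,  λ_2 = 0.7732;  v_1 ≈ (0.4068, -0.9135)


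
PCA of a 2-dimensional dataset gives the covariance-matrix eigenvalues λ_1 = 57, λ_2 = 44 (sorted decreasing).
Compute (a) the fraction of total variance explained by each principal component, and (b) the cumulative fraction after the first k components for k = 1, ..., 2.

Step 1 — total variance = trace(Sigma) = Σ λ_i = 57 + 44 = 101.

Step 2 — fraction explained by component i = λ_i / Σ λ:
  PC1: 57/101 = 0.5644
  PC2: 44/101 = 0.4356

Step 3 — cumulative fraction after k components = (λ_1 + ... + λ_k) / Σ λ:
  k = 1: 57/101 = 0.5644
  k = 2: (57 + 44)/101 = 101/101 = 1

Summary (fraction, with percent):

explained: PC1 0.5644 (56.44%), PC2 0.4356 (43.56%);  cumulative: 0.5644, 1


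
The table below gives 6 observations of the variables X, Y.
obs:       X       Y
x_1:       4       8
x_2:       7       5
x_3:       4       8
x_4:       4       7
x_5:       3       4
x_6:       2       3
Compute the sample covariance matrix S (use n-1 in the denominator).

Step 1 — column means:
  mean(X) = (4 + 7 + 4 + 4 + 3 + 2) / 6 = 24/6 = 4
  mean(Y) = (8 + 5 + 8 + 7 + 4 + 3) / 6 = 35/6 = 5.8333

Step 2 — sample covariance S[i,j] = (1/(n-1)) · Σ_k (x_{k,i} - mean_i) · (x_{k,j} - mean_j), with n-1 = 5.
  S[X,X] = ((0)·(0) + (3)·(3) + (0)·(0) + (0)·(0) + (-1)·(-1) + (-2)·(-2)) / 5 = 14/5 = 2.8
  S[X,Y] = ((0)·(2.1667) + (3)·(-0.8333) + (0)·(2.1667) + (0)·(1.1667) + (-1)·(-1.8333) + (-2)·(-2.8333)) / 5 = 5/5 = 1
  S[Y,Y] = ((2.1667)·(2.1667) + (-0.8333)·(-0.8333) + (2.1667)·(2.1667) + (1.1667)·(1.1667) + (-1.8333)·(-1.8333) + (-2.8333)·(-2.8333)) / 5 = 22.8333/5 = 4.5667

S is symmetric (S[j,i] = S[i,j]). Assembling:

S = [[2.8, 1],
 [1, 4.5667]]


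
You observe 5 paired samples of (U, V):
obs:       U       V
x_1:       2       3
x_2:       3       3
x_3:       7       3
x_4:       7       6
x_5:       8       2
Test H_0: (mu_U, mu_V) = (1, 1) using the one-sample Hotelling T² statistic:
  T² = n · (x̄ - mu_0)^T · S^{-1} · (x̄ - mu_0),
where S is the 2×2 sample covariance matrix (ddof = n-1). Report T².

Step 1 — sample mean vector:
  mean(U) = (2 + 3 + 7 + 7 + 8) / 5 = 27/5 = 5.4
  mean(V) = (3 + 3 + 3 + 6 + 2) / 5 = 17/5 = 3.4
  x̄ = (5.4, 3.4),  deviation x̄ - mu_0 = (5.4, 3.4) - (1, 1) = (4.4, 2.4).

Step 2 — sample covariance matrix, S[i,j] = (1/(n-1)) · Σ_k (x_{k,i} - mean_i) · (x_{k,j} - mean_j), divisor n-1 = 4:
  S[U,U] = ((-3.4)·(-3.4) + (-2.4)·(-2.4) + (1.6)·(1.6) + (1.6)·(1.6) + (2.6)·(2.6)) / 4 = 29.2/4 = 7.3
  S[U,V] = ((-3.4)·(-0.4) + (-2.4)·(-0.4) + (1.6)·(-0.4) + (1.6)·(2.6) + (2.6)·(-1.4)) / 4 = 2.2/4 = 0.55
  S[V,V] = ((-0.4)·(-0.4) + (-0.4)·(-0.4) + (-0.4)·(-0.4) + (2.6)·(2.6) + (-1.4)·(-1.4)) / 4 = 9.2/4 = 2.3
  S = [[7.3, 0.55],
 [0.55, 2.3]].

Step 3 — invert S. det(S) = 7.3·2.3 - (0.55)² = 16.4875.
  S^{-1} = (1/det) · [[d, -b], [-b, a]] = [[0.1395, -0.0334],
 [-0.0334, 0.4428]].

Step 4 — quadratic form (x̄ - mu_0)^T · S^{-1} · (x̄ - mu_0):
  S^{-1} · (x̄ - mu_0) = (0.5337, 0.9158),
  (x̄ - mu_0)^T · [...] = (4.4)·(0.5337) + (2.4)·(0.9158) = 4.5465.

Step 5 — scale by n: T² = 5 · 4.5465 = 22.7324.

T² ≈ 22.7324


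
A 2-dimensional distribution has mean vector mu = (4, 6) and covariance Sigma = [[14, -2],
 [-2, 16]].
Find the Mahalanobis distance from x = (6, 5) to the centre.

Step 1 — centre the observation: (x - mu) = (2, -1).

Step 2 — invert Sigma. det(Sigma) = 14·16 - (-2)² = 220.
  Sigma^{-1} = (1/det) · [[d, -b], [-b, a]] = [[0.0727, 0.0091],
 [0.0091, 0.0636]].

Step 3 — form the quadratic (x - mu)^T · Sigma^{-1} · (x - mu):
  Sigma^{-1} · (x - mu) = (0.1364, -0.0455).
  (x - mu)^T · [Sigma^{-1} · (x - mu)] = (2)·(0.1364) + (-1)·(-0.0455) = 0.3182.

Step 4 — take square root: d = √(0.3182) ≈ 0.5641.

d(x, mu) = √(0.3182) ≈ 0.5641


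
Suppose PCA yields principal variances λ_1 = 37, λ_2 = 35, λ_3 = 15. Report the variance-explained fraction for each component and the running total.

Step 1 — total variance = trace(Sigma) = Σ λ_i = 37 + 35 + 15 = 87.

Step 2 — fraction explained by component i = λ_i / Σ λ:
  PC1: 37/87 = 0.4253
  PC2: 35/87 = 0.4023
  PC3: 15/87 = 0.1724

Step 3 — cumulative fraction after k components = (λ_1 + ... + λ_k) / Σ λ:
  k = 1: 37/87 = 0.4253
  k = 2: (37 + 35)/87 = 72/87 = 0.8276
  k = 3: (37 + 35 + 15)/87 = 87/87 = 1

Summary (fraction, with percent):

explained: PC1 0.4253 (42.53%), PC2 0.4023 (40.23%), PC3 0.1724 (17.24%);  cumulative: 0.4253, 0.8276, 1


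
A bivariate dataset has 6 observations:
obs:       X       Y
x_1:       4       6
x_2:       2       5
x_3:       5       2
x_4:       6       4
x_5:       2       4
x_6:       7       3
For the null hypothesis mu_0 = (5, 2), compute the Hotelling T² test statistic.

Step 1 — sample mean vector:
  mean(X) = (4 + 2 + 5 + 6 + 2 + 7) / 6 = 26/6 = 4.3333
  mean(Y) = (6 + 5 + 2 + 4 + 4 + 3) / 6 = 24/6 = 4
  x̄ = (4.3333, 4),  deviation x̄ - mu_0 = (4.3333, 4) - (5, 2) = (-0.6667, 2).

Step 2 — sample covariance matrix, S[i,j] = (1/(n-1)) · Σ_k (x_{k,i} - mean_i) · (x_{k,j} - mean_j), divisor n-1 = 5:
  S[X,X] = ((-0.3333)·(-0.3333) + (-2.3333)·(-2.3333) + (0.6667)·(0.6667) + (1.6667)·(1.6667) + (-2.3333)·(-2.3333) + (2.6667)·(2.6667)) / 5 = 21.3333/5 = 4.2667
  S[X,Y] = ((-0.3333)·(2) + (-2.3333)·(1) + (0.6667)·(-2) + (1.6667)·(0) + (-2.3333)·(0) + (2.6667)·(-1)) / 5 = -7/5 = -1.4
  S[Y,Y] = ((2)·(2) + (1)·(1) + (-2)·(-2) + (0)·(0) + (0)·(0) + (-1)·(-1)) / 5 = 10/5 = 2
  S = [[4.2667, -1.4],
 [-1.4, 2]].

Step 3 — invert S. det(S) = 4.2667·2 - (-1.4)² = 6.5733.
  S^{-1} = (1/det) · [[d, -b], [-b, a]] = [[0.3043, 0.213],
 [0.213, 0.6491]].

Step 4 — quadratic form (x̄ - mu_0)^T · S^{-1} · (x̄ - mu_0):
  S^{-1} · (x̄ - mu_0) = (0.2231, 1.1562),
  (x̄ - mu_0)^T · [...] = (-0.6667)·(0.2231) + (2)·(1.1562) = 2.1636.

Step 5 — scale by n: T² = 6 · 2.1636 = 12.9817.

T² ≈ 12.9817


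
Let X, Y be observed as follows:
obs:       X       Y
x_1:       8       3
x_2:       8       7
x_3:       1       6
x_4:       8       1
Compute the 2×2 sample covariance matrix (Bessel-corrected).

Step 1 — column means:
  mean(X) = (8 + 8 + 1 + 8) / 4 = 25/4 = 6.25
  mean(Y) = (3 + 7 + 6 + 1) / 4 = 17/4 = 4.25

Step 2 — sample covariance S[i,j] = (1/(n-1)) · Σ_k (x_{k,i} - mean_i) · (x_{k,j} - mean_j), with n-1 = 3.
  S[X,X] = ((1.75)·(1.75) + (1.75)·(1.75) + (-5.25)·(-5.25) + (1.75)·(1.75)) / 3 = 36.75/3 = 12.25
  S[X,Y] = ((1.75)·(-1.25) + (1.75)·(2.75) + (-5.25)·(1.75) + (1.75)·(-3.25)) / 3 = -12.25/3 = -4.0833
  S[Y,Y] = ((-1.25)·(-1.25) + (2.75)·(2.75) + (1.75)·(1.75) + (-3.25)·(-3.25)) / 3 = 22.75/3 = 7.5833

S is symmetric (S[j,i] = S[i,j]). Assembling:

S = [[12.25, -4.0833],
 [-4.0833, 7.5833]]


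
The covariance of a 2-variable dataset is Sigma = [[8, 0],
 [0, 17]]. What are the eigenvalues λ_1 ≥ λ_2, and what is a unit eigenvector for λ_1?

Step 1 — characteristic polynomial of 2×2 Sigma:
  det(Sigma - λI) = λ² - trace · λ + det = 0.
  trace = 8 + 17 = 25, det = 8·17 - (0)² = 136.
Step 2 — discriminant:
  Δ = trace² - 4·det = 625 - 544 = 81.
Step 3 — eigenvalues:
  λ = (trace ± √Δ)/2 = (25 ± 9)/2,
  λ_1 = 17,  λ_2 = 8.

Step 4 — unit eigenvector for λ_1: Sigma is diagonal, so its eigenvectors are the coordinate axes. λ_1 = 17 is the diagonal entry on the second coordinate axis, hence
  v_1 = (0, 1) (||v_1|| = 1).

λ_1 = 17,  λ_2 = 8;  v_1 ≈ (0, 1)


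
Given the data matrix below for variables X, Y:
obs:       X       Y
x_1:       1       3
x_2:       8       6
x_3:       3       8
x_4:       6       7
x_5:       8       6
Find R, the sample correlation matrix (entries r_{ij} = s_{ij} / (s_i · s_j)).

Step 1 — column means:
  mean(X) = (1 + 8 + 3 + 6 + 8) / 5 = 26/5 = 5.2
  mean(Y) = (3 + 6 + 8 + 7 + 6) / 5 = 30/5 = 6

Step 2 — sample variances and covariances s[i,j] = (1/(n-1)) · Σ_k (x_{k,i} - mean_i) · (x_{k,j} - mean_j), with n-1 = 4:
  s[X,X] = ((-4.2)·(-4.2) + (2.8)·(2.8) + (-2.2)·(-2.2) + (0.8)·(0.8) + (2.8)·(2.8)) / 4 = 38.8/4 = 9.7
  s[X,Y] = ((-4.2)·(-3) + (2.8)·(0) + (-2.2)·(2) + (0.8)·(1) + (2.8)·(0)) / 4 = 9/4 = 2.25
  s[Y,Y] = ((-3)·(-3) + (0)·(0) + (2)·(2) + (1)·(1) + (0)·(0)) / 4 = 14/4 = 3.5
  Sample standard deviations s_i = √(s[i,i]):
  s(X) = √(9.7) = 3.1145
  s(Y) = √(3.5) = 1.8708

Step 3 — r_{ij} = s_{ij} / (s_i · s_j):
  r[X,X] = 1 (diagonal).
  r[X,Y] = 2.25 / (3.1145 · 1.8708) = 2.25 / 5.8267 = 0.3862
  r[Y,Y] = 1 (diagonal).

R is symmetric with unit diagonal. Assembling:

R = [[1, 0.3862],
 [0.3862, 1]]


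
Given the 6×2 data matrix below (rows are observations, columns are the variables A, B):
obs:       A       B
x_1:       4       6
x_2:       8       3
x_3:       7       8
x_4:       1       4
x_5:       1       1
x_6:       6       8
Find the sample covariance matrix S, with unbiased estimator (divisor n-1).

Step 1 — column means:
  mean(A) = (4 + 8 + 7 + 1 + 1 + 6) / 6 = 27/6 = 4.5
  mean(B) = (6 + 3 + 8 + 4 + 1 + 8) / 6 = 30/6 = 5

Step 2 — sample covariance S[i,j] = (1/(n-1)) · Σ_k (x_{k,i} - mean_i) · (x_{k,j} - mean_j), with n-1 = 5.
  S[A,A] = ((-0.5)·(-0.5) + (3.5)·(3.5) + (2.5)·(2.5) + (-3.5)·(-3.5) + (-3.5)·(-3.5) + (1.5)·(1.5)) / 5 = 45.5/5 = 9.1
  S[A,B] = ((-0.5)·(1) + (3.5)·(-2) + (2.5)·(3) + (-3.5)·(-1) + (-3.5)·(-4) + (1.5)·(3)) / 5 = 22/5 = 4.4
  S[B,B] = ((1)·(1) + (-2)·(-2) + (3)·(3) + (-1)·(-1) + (-4)·(-4) + (3)·(3)) / 5 = 40/5 = 8

S is symmetric (S[j,i] = S[i,j]). Assembling:

S = [[9.1, 4.4],
 [4.4, 8]]


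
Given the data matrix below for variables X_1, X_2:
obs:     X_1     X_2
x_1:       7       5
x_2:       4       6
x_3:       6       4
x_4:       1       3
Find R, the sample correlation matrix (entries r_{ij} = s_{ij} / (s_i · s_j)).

Step 1 — column means:
  mean(X_1) = (7 + 4 + 6 + 1) / 4 = 18/4 = 4.5
  mean(X_2) = (5 + 6 + 4 + 3) / 4 = 18/4 = 4.5

Step 2 — sample variances and covariances s[i,j] = (1/(n-1)) · Σ_k (x_{k,i} - mean_i) · (x_{k,j} - mean_j), with n-1 = 3:
  s[X_1,X_1] = ((2.5)·(2.5) + (-0.5)·(-0.5) + (1.5)·(1.5) + (-3.5)·(-3.5)) / 3 = 21/3 = 7
  s[X_1,X_2] = ((2.5)·(0.5) + (-0.5)·(1.5) + (1.5)·(-0.5) + (-3.5)·(-1.5)) / 3 = 5/3 = 1.6667
  s[X_2,X_2] = ((0.5)·(0.5) + (1.5)·(1.5) + (-0.5)·(-0.5) + (-1.5)·(-1.5)) / 3 = 5/3 = 1.6667
  Sample standard deviations s_i = √(s[i,i]):
  s(X_1) = √(7) = 2.6458
  s(X_2) = √(1.6667) = 1.291

Step 3 — r_{ij} = s_{ij} / (s_i · s_j):
  r[X_1,X_1] = 1 (diagonal).
  r[X_1,X_2] = 1.6667 / (2.6458 · 1.291) = 1.6667 / 3.4157 = 0.488
  r[X_2,X_2] = 1 (diagonal).

R is symmetric with unit diagonal. Assembling:

R = [[1, 0.488],
 [0.488, 1]]


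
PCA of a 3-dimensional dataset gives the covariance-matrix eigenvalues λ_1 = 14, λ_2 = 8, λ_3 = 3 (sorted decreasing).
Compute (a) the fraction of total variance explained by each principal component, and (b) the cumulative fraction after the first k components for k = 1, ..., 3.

Step 1 — total variance = trace(Sigma) = Σ λ_i = 14 + 8 + 3 = 25.

Step 2 — fraction explained by component i = λ_i / Σ λ:
  PC1: 14/25 = 0.56
  PC2: 8/25 = 0.32
  PC3: 3/25 = 0.12

Step 3 — cumulative fraction after k components = (λ_1 + ... + λ_k) / Σ λ:
  k = 1: 14/25 = 0.56
  k = 2: (14 + 8)/25 = 22/25 = 0.88
  k = 3: (14 + 8 + 3)/25 = 25/25 = 1

Summary (fraction, with percent):

explained: PC1 0.56 (56%), PC2 0.32 (32%), PC3 0.12 (12%);  cumulative: 0.56, 0.88, 1


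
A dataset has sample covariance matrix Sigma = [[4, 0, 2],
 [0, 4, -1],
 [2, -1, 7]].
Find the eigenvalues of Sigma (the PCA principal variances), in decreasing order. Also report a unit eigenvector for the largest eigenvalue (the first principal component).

Step 1 — characteristic polynomial p(λ) = det(λI - Sigma) = λ³ - tr·λ² + c_1·λ - det, where tr = trace, c_1 = sum of the principal 2×2 minors, det = det(Sigma):
  tr = 4 + 4 + 7 = 15,
  c_1 = (4·4 - (0)²) + (4·7 - (2)²) + (4·7 - (-1)²) = 16 + 24 + 27 = 67,
  det = 4·(4·7 - (-1)²) - (0)·((0)·7 - (-1)·(2)) + (2)·((0)·(-1) - 4·(2)) = 4·(27) - (0)·(2) + (2)·(-8) = 92.
  So p(λ) = λ³ - 15λ² + 67λ - 92.
Step 2 — look for an integer root (rational root theorem: any rational root is an integer divisor of 92). Testing λ = 4:
  p(4) = 64 - 240 + 268 - 92 = 0  ✓
  Dividing out (λ - 4): p(λ) = (λ - 4)(λ² - 11λ + 23).
Step 3 — remaining eigenvalues from the quadratic λ² - 11λ + 23 = 0:
  Δ = 11² - 4·23 = 121 - 92 = 29,  λ = (11 ± √29)/2 = (11 ± 5.3852)/2 ≈ 8.1926 or 2.8074.
  Sorted: λ_1 = 8.1926,  λ_2 = 4,  λ_3 = 2.8074  (check: sum = 15 = tr ✓).

Step 4 — unit eigenvector for λ_1 ≈ 8.1926: v spans the null space of (Sigma - λ_1 I), whose rows are
  r_1 = (-4.1926, 0, 2),  r_2 = (0, -4.1926, -1),  r_3 = (2, -1, -1.1926).
  v is orthogonal to every row, so take v ∝ r_1 × r_2 = ((0)·(-1) - (2)·(-4.1926), (2)·(0) - (-4.1926)·(-1), (-4.1926)·(-4.1926) - (0)·(0)) ≈ (8.3852, -4.1926, 17.5777).
  Let u = (8.3852, -4.1926, 17.5777).
  ||u|| = √((8.3852)² + (-4.1926)² + (17.5777)²) = √(396.8659) ≈ 19.9215,  v_1 = u/||u|| ≈ (0.4209, -0.2105, 0.8824) (||v_1|| = 1).

λ_1 = 8.1926,  λ_2 = 4,  λ_3 = 2.8074;  v_1 ≈ (0.4209, -0.2105, 0.8824)


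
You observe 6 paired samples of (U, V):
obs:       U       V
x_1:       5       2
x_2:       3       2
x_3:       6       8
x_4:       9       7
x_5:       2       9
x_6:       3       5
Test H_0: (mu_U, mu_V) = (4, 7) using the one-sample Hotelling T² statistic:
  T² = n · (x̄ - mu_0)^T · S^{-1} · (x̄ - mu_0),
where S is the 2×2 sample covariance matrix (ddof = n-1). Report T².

Step 1 — sample mean vector:
  mean(U) = (5 + 3 + 6 + 9 + 2 + 3) / 6 = 28/6 = 4.6667
  mean(V) = (2 + 2 + 8 + 7 + 9 + 5) / 6 = 33/6 = 5.5
  x̄ = (4.6667, 5.5),  deviation x̄ - mu_0 = (4.6667, 5.5) - (4, 7) = (0.6667, -1.5).

Step 2 — sample covariance matrix, S[i,j] = (1/(n-1)) · Σ_k (x_{k,i} - mean_i) · (x_{k,j} - mean_j), divisor n-1 = 5:
  S[U,U] = ((0.3333)·(0.3333) + (-1.6667)·(-1.6667) + (1.3333)·(1.3333) + (4.3333)·(4.3333) + (-2.6667)·(-2.6667) + (-1.6667)·(-1.6667)) / 5 = 33.3333/5 = 6.6667
  S[U,V] = ((0.3333)·(-3.5) + (-1.6667)·(-3.5) + (1.3333)·(2.5) + (4.3333)·(1.5) + (-2.6667)·(3.5) + (-1.6667)·(-0.5)) / 5 = 6/5 = 1.2
  S[V,V] = ((-3.5)·(-3.5) + (-3.5)·(-3.5) + (2.5)·(2.5) + (1.5)·(1.5) + (3.5)·(3.5) + (-0.5)·(-0.5)) / 5 = 45.5/5 = 9.1
  S = [[6.6667, 1.2],
 [1.2, 9.1]].

Step 3 — invert S. det(S) = 6.6667·9.1 - (1.2)² = 59.2267.
  S^{-1} = (1/det) · [[d, -b], [-b, a]] = [[0.1536, -0.0203],
 [-0.0203, 0.1126]].

Step 4 — quadratic form (x̄ - mu_0)^T · S^{-1} · (x̄ - mu_0):
  S^{-1} · (x̄ - mu_0) = (0.1328, -0.1824),
  (x̄ - mu_0)^T · [...] = (0.6667)·(0.1328) + (-1.5)·(-0.1824) = 0.3621.

Step 5 — scale by n: T² = 6 · 0.3621 = 2.1724.

T² ≈ 2.1724


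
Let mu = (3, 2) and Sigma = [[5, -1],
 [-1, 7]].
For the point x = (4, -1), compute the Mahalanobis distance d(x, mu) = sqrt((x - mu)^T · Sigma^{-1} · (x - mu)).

Step 1 — centre the observation: (x - mu) = (1, -3).

Step 2 — invert Sigma. det(Sigma) = 5·7 - (-1)² = 34.
  Sigma^{-1} = (1/det) · [[d, -b], [-b, a]] = [[0.2059, 0.0294],
 [0.0294, 0.1471]].

Step 3 — form the quadratic (x - mu)^T · Sigma^{-1} · (x - mu):
  Sigma^{-1} · (x - mu) = (0.1176, -0.4118).
  (x - mu)^T · [Sigma^{-1} · (x - mu)] = (1)·(0.1176) + (-3)·(-0.4118) = 1.3529.

Step 4 — take square root: d = √(1.3529) ≈ 1.1632.

d(x, mu) = √(1.3529) ≈ 1.1632


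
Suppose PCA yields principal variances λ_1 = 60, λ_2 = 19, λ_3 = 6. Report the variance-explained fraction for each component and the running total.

Step 1 — total variance = trace(Sigma) = Σ λ_i = 60 + 19 + 6 = 85.

Step 2 — fraction explained by component i = λ_i / Σ λ:
  PC1: 60/85 = 0.7059
  PC2: 19/85 = 0.2235
  PC3: 6/85 = 0.0706

Step 3 — cumulative fraction after k components = (λ_1 + ... + λ_k) / Σ λ:
  k = 1: 60/85 = 0.7059
  k = 2: (60 + 19)/85 = 79/85 = 0.9294
  k = 3: (60 + 19 + 6)/85 = 85/85 = 1

Summary (fraction, with percent):

explained: PC1 0.7059 (70.59%), PC2 0.2235 (22.35%), PC3 0.0706 (7.06%);  cumulative: 0.7059, 0.9294, 1


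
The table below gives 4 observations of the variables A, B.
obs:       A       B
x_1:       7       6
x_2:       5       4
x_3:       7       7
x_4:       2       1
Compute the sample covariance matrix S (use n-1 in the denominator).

Step 1 — column means:
  mean(A) = (7 + 5 + 7 + 2) / 4 = 21/4 = 5.25
  mean(B) = (6 + 4 + 7 + 1) / 4 = 18/4 = 4.5

Step 2 — sample covariance S[i,j] = (1/(n-1)) · Σ_k (x_{k,i} - mean_i) · (x_{k,j} - mean_j), with n-1 = 3.
  S[A,A] = ((1.75)·(1.75) + (-0.25)·(-0.25) + (1.75)·(1.75) + (-3.25)·(-3.25)) / 3 = 16.75/3 = 5.5833
  S[A,B] = ((1.75)·(1.5) + (-0.25)·(-0.5) + (1.75)·(2.5) + (-3.25)·(-3.5)) / 3 = 18.5/3 = 6.1667
  S[B,B] = ((1.5)·(1.5) + (-0.5)·(-0.5) + (2.5)·(2.5) + (-3.5)·(-3.5)) / 3 = 21/3 = 7

S is symmetric (S[j,i] = S[i,j]). Assembling:

S = [[5.5833, 6.1667],
 [6.1667, 7]]
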